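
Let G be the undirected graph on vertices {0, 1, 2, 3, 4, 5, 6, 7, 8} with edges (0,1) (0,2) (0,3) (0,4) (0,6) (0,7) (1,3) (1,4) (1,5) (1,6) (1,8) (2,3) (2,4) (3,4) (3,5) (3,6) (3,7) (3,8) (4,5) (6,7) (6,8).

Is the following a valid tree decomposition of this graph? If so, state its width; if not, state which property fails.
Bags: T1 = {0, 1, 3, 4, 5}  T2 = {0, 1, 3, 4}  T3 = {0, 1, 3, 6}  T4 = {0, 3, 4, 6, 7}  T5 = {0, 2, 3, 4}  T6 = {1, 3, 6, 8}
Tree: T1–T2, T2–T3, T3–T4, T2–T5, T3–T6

A tree decomposition must satisfy three properties: every vertex lies in some bag; for every edge, both endpoints lie together in some bag; and for every vertex, the bags containing it form a connected subtree. Here bags containing vertex 4 are not connected in the tree, so the decomposition is invalid.

No — bags containing vertex 4 are not connected in the tree.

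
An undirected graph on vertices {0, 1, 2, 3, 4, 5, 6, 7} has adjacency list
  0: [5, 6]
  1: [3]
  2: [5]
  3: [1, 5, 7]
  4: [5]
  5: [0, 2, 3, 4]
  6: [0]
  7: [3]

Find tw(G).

A width-1 tree decomposition is:
Bags: B1 = {3, 5}  B2 = {0, 5}  B3 = {0, 6}  B4 = {3, 7}  B5 = {2, 5}  B6 = {1, 3}  B7 = {4, 5}
Tree: B1–B2, B2–B3, B1–B4, B2–B5, B4–B6, B1–B7
Each bag holds 2 vertices, so the decomposition has width 1, which upper-bounds the treewidth. G has an edge, so its treewidth is at least 1. Therefore the treewidth is 1.

1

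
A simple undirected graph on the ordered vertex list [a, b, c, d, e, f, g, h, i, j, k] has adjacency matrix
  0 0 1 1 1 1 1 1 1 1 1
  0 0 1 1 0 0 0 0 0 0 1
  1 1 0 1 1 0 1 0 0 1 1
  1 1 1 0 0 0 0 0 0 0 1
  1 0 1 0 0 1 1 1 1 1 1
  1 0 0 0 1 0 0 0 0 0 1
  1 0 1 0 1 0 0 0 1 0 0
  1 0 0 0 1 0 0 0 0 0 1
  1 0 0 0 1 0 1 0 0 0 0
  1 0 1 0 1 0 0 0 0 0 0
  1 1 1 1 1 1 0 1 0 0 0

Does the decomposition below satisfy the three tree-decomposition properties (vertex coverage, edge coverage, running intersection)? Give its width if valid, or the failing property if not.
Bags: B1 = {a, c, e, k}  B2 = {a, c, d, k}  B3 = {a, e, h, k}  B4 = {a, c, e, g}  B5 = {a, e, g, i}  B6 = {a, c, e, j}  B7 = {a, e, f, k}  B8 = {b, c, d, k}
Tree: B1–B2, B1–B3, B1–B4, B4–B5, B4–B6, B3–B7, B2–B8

Yes; width 3.

Every vertex of G appears in some bag (union = {a, b, c, d, e, f, g, h, i, j, k}); every edge is covered by a bag; and for each vertex v the set of bags containing v is connected in the bag tree. The decomposition is therefore valid. The largest bag has 4 vertices, so the width is 3.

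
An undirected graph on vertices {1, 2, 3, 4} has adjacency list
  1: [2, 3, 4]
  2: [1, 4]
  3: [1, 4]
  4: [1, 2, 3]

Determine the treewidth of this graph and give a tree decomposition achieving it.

Every bag has size at most 3, so the width is 3 − 1 = 2 and tw(G) ≤ 2. On the other hand G contains the 3-clique {1, 2, 4}. A clique must lie in a single bag of any decomposition, so no decomposition can have width below 2. The upper and lower bounds meet at 2, so that is the treewidth.

Treewidth 2.
One optimal decomposition is:
Bags: B1 = {1, 3, 4}  B2 = {1, 2, 4}
Tree: B1–B2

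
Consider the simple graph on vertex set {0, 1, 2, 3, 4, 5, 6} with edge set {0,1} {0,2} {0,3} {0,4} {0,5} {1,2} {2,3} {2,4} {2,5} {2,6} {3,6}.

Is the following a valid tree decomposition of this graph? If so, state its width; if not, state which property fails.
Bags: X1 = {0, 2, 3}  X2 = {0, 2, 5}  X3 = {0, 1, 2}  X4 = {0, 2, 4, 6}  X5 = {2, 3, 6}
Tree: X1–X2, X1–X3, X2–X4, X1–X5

A tree decomposition must satisfy three properties: every vertex lies in some bag; for every edge, both endpoints lie together in some bag; and for every vertex, the bags containing it form a connected subtree. Here bags containing vertex 6 are not connected in the tree, so the decomposition is invalid.

No — bags containing vertex 6 are not connected in the tree.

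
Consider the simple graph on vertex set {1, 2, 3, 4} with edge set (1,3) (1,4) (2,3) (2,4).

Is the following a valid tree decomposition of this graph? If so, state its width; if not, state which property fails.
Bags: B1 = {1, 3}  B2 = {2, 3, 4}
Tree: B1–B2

No — edge (4,1) lies in no bag.

A tree decomposition must satisfy three properties: every vertex lies in some bag; for every edge, both endpoints lie together in some bag; and for every vertex, the bags containing it form a connected subtree. Here edge (4,1) lies in no bag, so the decomposition is invalid.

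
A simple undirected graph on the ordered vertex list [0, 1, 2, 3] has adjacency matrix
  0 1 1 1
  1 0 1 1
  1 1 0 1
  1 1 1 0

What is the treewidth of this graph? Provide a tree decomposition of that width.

Treewidth 3.
One optimal decomposition is:
Bags: B1 = {0, 1, 2, 3}
Tree: (single bag)

With just one bag of size 4, the width is 4 − 1 = 3, so tw(G) ≤ 3. On the other hand G contains the 4-clique {0, 1, 2, 3}. A clique must lie in a single bag of any decomposition, so no decomposition can have width below 3. Hence tw(G) = 3 exactly.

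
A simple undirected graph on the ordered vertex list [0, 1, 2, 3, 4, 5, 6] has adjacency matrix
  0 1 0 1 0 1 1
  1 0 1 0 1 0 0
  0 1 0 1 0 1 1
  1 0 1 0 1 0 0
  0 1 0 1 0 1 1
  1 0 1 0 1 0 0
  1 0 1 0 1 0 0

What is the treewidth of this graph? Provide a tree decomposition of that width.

Treewidth 3.
One such decomposition:
Bags: B1 = {0, 2, 3, 4}  B2 = {0, 2, 4, 6}  B3 = {0, 2, 4, 5}  B4 = {0, 1, 2, 4}
Tree: B1–B2, B2–B3, B3–B4

Every bag has size at most 4, so the width is 4 − 1 = 3 and tw(G) ≤ 3. For the lower bound: the 4 vertex sets {0,3}, {2,6}, {4}, {5} are disjoint, each induces a connected subgraph, and every pair is joined by at least one edge of G. Contracting each set to a single vertex therefore yields K_{4} as a minor, and since treewidth is minor-monotone, tw(G) ≥ tw(K_{4}) = 3. Combining the bounds, tw(G) = 3.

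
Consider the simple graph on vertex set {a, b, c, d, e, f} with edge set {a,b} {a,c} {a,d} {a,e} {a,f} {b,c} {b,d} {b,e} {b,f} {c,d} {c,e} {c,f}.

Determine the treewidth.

3

A width-3 tree decomposition is:
Bags: B1 = {a, b, c, e}  B2 = {a, b, c, d}  B3 = {a, b, c, f}
Tree: B1–B2, B1–B3
The largest bag has 4 vertices, giving width 3; this decomposition certifies tw(G) ≤ 3. Conversely, {a, b, c, d} is a clique of size 4, and the vertices of any clique must share a bag in every tree decomposition; so some bag has ≥ 4 vertices and tw(G) ≥ 3. Hence tw(G) = 3 exactly.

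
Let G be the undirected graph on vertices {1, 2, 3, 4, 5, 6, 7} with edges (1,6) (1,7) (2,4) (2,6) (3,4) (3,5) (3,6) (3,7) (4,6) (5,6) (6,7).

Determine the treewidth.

A width-2 tree decomposition is:
Bags: B1 = {2, 4, 6}  B2 = {3, 4, 6}  B3 = {3, 6, 7}  B4 = {1, 6, 7}  B5 = {3, 5, 6}
Tree: B1–B2, B2–B3, B3–B4, B2–B5
Every bag has size at most 3, so the width is 3 − 1 = 2 and tw(G) ≤ 2. On the other hand G contains the 3-clique {1, 6, 7}. A clique must lie in a single bag of any decomposition, so no decomposition can have width below 2. The upper and lower bounds meet at 2, so that is the treewidth.

2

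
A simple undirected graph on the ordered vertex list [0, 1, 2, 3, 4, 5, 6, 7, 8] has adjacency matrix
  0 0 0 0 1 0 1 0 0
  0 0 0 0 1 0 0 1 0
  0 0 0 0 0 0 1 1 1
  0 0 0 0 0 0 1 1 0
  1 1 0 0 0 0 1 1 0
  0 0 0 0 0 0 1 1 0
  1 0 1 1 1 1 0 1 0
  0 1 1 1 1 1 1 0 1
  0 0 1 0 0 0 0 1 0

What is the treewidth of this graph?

2

A width-2 tree decomposition is:
Bags: B1 = {2, 6, 7}  B2 = {5, 6, 7}  B3 = {3, 6, 7}  B4 = {4, 6, 7}  B5 = {2, 7, 8}  B6 = {1, 4, 7}  B7 = {0, 4, 6}
Tree: B1–B2, B1–B3, B1–B4, B1–B5, B4–B6, B4–B7
The largest bag has 3 vertices, giving width 2; this decomposition certifies tw(G) ≤ 2. For the lower bound, the 3 vertices {0, 4, 6} are pairwise adjacent, and any tree decomposition puts a clique entirely inside one bag — forcing width ≥ 2. Hence tw(G) = 2 exactly.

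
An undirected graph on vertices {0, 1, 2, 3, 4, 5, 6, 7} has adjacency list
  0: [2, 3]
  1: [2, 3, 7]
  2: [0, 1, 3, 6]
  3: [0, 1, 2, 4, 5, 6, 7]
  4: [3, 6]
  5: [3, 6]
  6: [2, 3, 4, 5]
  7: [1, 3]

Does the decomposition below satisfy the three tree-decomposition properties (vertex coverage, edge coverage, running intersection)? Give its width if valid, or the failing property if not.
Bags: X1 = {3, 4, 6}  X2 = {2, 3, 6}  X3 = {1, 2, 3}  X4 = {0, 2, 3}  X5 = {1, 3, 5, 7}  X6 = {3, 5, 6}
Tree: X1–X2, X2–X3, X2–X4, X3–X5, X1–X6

A tree decomposition must satisfy three properties: every vertex lies in some bag; for every edge, both endpoints lie together in some bag; and for every vertex, the bags containing it form a connected subtree. Here bags containing vertex 5 are not connected in the tree, so the decomposition is invalid.

No — bags containing vertex 5 are not connected in the tree.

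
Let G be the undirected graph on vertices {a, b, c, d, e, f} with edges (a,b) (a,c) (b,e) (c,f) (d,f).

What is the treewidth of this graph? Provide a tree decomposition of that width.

Treewidth 1.
Bags: B1 = {b, e}  B2 = {a, b}  B3 = {a, c}  B4 = {c, f}  B5 = {d, f}
Tree: B1–B2, B2–B3, B3–B4, B4–B5

Every bag has size at most 2, so the width is 2 − 1 = 1 and tw(G) ≤ 1. Any graph with an edge has treewidth ≥ 1, and G has the edge e–b. The upper and lower bounds meet at 1, so that is the treewidth.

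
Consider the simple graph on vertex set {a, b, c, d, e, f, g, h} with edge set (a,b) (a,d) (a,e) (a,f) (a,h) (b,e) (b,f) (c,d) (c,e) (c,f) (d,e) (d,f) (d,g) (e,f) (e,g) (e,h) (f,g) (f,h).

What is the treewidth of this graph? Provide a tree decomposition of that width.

Treewidth 3.
One optimal decomposition is:
Bags: B1 = {c, d, e, f}  B2 = {d, e, f, g}  B3 = {a, d, e, f}  B4 = {a, b, e, f}  B5 = {a, e, f, h}
Tree: B1–B2, B2–B3, B3–B4, B3–B5

Each bag holds 4 vertices, so the decomposition has width 3, which upper-bounds the treewidth. Conversely, {d, e, f, g} is a clique of size 4, and the vertices of any clique must share a bag in every tree decomposition; so some bag has ≥ 4 vertices and tw(G) ≥ 3. Combining the bounds, tw(G) = 3.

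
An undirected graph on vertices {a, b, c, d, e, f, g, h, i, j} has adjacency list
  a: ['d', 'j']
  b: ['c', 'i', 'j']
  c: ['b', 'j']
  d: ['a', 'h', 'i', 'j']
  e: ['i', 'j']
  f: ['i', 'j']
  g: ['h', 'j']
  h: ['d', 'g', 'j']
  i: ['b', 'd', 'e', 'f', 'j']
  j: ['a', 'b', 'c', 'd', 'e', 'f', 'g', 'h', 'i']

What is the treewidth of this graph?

2

A width-2 tree decomposition is:
Bags: B1 = {f, i, j}  B2 = {d, i, j}  B3 = {d, h, j}  B4 = {e, i, j}  B5 = {a, d, j}  B6 = {g, h, j}  B7 = {b, i, j}  B8 = {b, c, j}
Tree: B1–B2, B2–B3, B2–B4, B3–B5, B3–B6, B1–B7, B7–B8
The largest bag has 3 vertices, giving width 2; this decomposition certifies tw(G) ≤ 2. On the other hand G contains the 3-clique {g, h, j}. A clique must lie in a single bag of any decomposition, so no decomposition can have width below 2. The upper and lower bounds meet at 2, so that is the treewidth.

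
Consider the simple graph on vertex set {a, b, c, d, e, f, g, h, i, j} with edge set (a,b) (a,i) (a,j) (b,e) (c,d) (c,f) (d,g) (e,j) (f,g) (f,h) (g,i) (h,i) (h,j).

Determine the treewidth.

A width-2 tree decomposition is:
Bags: B1 = {a, b, e}  B2 = {a, e, j}  B3 = {a, i, j}  B4 = {h, i, j}  B5 = {g, h, i}  B6 = {f, g, h}  B7 = {d, f, g}  B8 = {c, d, f}
Tree: B1–B2, B2–B3, B3–B4, B4–B5, B5–B6, B6–B7, B7–B8
Each bag holds 3 vertices, so the decomposition has width 2, which upper-bounds the treewidth. The edges b–e–j–a–b form a cycle, so G is not a tree and its treewidth is at least 2. Combining the bounds, tw(G) = 2.

2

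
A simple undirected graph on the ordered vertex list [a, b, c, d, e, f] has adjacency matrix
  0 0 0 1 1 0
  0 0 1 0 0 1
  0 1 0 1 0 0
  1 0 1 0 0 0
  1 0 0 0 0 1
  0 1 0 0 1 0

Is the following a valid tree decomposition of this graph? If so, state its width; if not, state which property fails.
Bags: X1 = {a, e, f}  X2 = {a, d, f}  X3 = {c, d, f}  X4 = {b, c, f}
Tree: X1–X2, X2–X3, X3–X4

Every vertex of G appears in some bag (union = {a, b, c, d, e, f}); every edge is covered by a bag; and for each vertex v the set of bags containing v is connected in the bag tree. The decomposition is therefore valid. The largest bag has 3 vertices, so the width is 2.

Yes; width 2.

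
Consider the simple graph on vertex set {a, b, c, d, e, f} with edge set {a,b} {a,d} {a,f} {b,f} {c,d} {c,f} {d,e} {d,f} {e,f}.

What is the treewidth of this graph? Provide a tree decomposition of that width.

Each bag holds 3 vertices, so the decomposition has width 2, which upper-bounds the treewidth. Conversely, {d, e, f} is a clique of size 3, and the vertices of any clique must share a bag in every tree decomposition; so some bag has ≥ 3 vertices and tw(G) ≥ 2. Therefore the treewidth is 2.

Treewidth 2.
One such decomposition:
Bags: B1 = {a, b, f}  B2 = {a, d, f}  B3 = {c, d, f}  B4 = {d, e, f}
Tree: B1–B2, B2–B3, B3–B4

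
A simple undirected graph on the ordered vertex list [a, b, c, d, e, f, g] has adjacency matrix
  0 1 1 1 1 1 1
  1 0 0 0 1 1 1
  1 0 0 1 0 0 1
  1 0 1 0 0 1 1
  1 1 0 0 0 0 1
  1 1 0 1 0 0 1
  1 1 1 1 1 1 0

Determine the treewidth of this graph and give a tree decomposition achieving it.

Treewidth 3.
One optimal decomposition is:
Bags: B1 = {a, d, f, g}  B2 = {a, b, f, g}  B3 = {a, c, d, g}  B4 = {a, b, e, g}
Tree: B1–B2, B1–B3, B2–B4

Every bag has size at most 4, so the width is 4 − 1 = 3 and tw(G) ≤ 3. For the lower bound, the 4 vertices {a, c, d, g} are pairwise adjacent, and any tree decomposition puts a clique entirely inside one bag — forcing width ≥ 3. Therefore the treewidth is 3.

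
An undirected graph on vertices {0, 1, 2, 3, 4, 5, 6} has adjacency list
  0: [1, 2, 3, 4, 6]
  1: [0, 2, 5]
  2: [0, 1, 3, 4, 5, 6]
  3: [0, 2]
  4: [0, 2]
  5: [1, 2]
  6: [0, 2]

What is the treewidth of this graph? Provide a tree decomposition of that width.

Treewidth 2.
Bags: B1 = {0, 2, 6}  B2 = {0, 2, 3}  B3 = {0, 2, 4}  B4 = {0, 1, 2}  B5 = {1, 2, 5}
Tree: B1–B2, B2–B3, B1–B4, B4–B5

Every bag has size at most 3, so the width is 3 − 1 = 2 and tw(G) ≤ 2. On the other hand G contains the 3-clique {0, 1, 2}. A clique must lie in a single bag of any decomposition, so no decomposition can have width below 2. The upper and lower bounds meet at 2, so that is the treewidth.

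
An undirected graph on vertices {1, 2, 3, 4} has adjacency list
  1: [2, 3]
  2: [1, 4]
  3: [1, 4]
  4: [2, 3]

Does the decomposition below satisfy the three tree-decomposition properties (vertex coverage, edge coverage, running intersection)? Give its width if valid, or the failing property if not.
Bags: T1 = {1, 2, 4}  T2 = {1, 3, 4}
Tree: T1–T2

Checking the three conditions: (i) the bags cover all of {1, 2, 3, 4}; (ii) for each edge, some bag contains both endpoints; (iii) the bags containing any fixed vertex form a subtree. All hold, so the decomposition is valid with width 3 − 1 = 2.

Yes; width 2.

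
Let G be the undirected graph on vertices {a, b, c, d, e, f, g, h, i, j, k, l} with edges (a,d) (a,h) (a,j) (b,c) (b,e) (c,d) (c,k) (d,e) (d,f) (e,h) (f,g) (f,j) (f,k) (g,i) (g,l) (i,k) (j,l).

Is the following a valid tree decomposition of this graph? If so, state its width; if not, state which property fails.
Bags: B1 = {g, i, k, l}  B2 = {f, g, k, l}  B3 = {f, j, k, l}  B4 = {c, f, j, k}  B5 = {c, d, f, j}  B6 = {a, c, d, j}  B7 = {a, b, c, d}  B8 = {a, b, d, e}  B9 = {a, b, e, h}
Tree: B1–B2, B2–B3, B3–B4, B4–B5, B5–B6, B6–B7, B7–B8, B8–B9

Yes; width 3.

Every vertex of G appears in some bag (union = {a, b, c, d, e, f, g, h, i, j, k, l}); every edge is covered by a bag; and for each vertex v the set of bags containing v is connected in the bag tree. The decomposition is therefore valid. The largest bag has 4 vertices, so the width is 3.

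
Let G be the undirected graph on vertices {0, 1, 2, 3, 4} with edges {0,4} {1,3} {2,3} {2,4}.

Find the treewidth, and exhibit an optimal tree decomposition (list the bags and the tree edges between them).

Every bag has size at most 2, so the width is 2 − 1 = 1 and tw(G) ≤ 1. Since G has at least one edge (e.g. 0–4), it is not an edgeless graph, so tw(G) ≥ 1. Combining the bounds, tw(G) = 1.

Treewidth 1.
Bags: B1 = {0, 4}  B2 = {2, 4}  B3 = {2, 3}  B4 = {1, 3}
Tree: B1–B2, B2–B3, B3–B4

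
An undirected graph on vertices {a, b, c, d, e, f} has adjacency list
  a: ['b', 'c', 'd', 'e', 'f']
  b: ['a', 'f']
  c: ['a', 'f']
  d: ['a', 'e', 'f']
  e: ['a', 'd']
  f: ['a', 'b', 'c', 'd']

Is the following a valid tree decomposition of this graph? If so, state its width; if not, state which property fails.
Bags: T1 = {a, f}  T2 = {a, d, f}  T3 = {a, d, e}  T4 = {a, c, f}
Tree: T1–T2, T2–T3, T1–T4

A tree decomposition must satisfy three properties: every vertex lies in some bag; for every edge, both endpoints lie together in some bag; and for every vertex, the bags containing it form a connected subtree. Here vertex b appears in no bag, so the decomposition is invalid.

No — vertex b appears in no bag.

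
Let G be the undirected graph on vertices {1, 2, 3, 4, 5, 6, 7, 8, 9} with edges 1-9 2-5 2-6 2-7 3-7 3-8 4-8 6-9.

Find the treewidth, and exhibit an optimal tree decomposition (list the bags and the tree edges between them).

Treewidth 1.
Bags: B1 = {2, 6}  B2 = {2, 7}  B3 = {3, 7}  B4 = {2, 5}  B5 = {3, 8}  B6 = {6, 9}  B7 = {4, 8}  B8 = {1, 9}
Tree: B1–B2, B2–B3, B2–B4, B3–B5, B1–B6, B5–B7, B6–B8

Every bag has size at most 2, so the width is 2 − 1 = 1 and tw(G) ≤ 1. G has an edge, so its treewidth is at least 1. Therefore the treewidth is 1.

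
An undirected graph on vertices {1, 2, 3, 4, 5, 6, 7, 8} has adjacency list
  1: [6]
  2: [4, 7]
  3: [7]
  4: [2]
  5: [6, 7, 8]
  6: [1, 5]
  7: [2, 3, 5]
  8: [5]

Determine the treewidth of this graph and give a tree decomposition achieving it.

Treewidth 1.
Bags: B1 = {5, 7}  B2 = {5, 8}  B3 = {2, 7}  B4 = {3, 7}  B5 = {5, 6}  B6 = {2, 4}  B7 = {1, 6}
Tree: B1–B2, B1–B3, B3–B4, B2–B5, B3–B6, B5–B7

Each bag holds 2 vertices, so the decomposition has width 1, which upper-bounds the treewidth. Any graph with an edge has treewidth ≥ 1, and G has the edge 7–5. Combining the bounds, tw(G) = 1.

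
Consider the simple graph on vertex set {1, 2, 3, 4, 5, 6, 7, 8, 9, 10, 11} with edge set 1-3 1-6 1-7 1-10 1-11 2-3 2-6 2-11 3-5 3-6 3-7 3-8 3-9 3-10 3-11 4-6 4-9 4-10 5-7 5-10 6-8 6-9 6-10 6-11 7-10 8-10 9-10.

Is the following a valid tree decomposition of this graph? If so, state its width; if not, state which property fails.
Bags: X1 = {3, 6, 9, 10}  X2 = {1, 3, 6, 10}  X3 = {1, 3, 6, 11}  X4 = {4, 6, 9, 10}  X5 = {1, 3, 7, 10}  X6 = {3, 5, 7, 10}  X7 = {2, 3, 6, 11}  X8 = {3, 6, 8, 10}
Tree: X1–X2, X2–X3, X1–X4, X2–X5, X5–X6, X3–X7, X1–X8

Vertex coverage: the bags together contain {1, 2, 3, 4, 5, 6, 7, 8, 9, 10, 11}, the full vertex set. Edge coverage: each edge of G has both endpoints in at least one bag. Running intersection: for every vertex, the bags containing it form a connected subtree. All three properties hold, so this is a valid tree decomposition of width max|bag| − 1 = 3, and hence tw(G) ≤ 3.

Yes; width 3.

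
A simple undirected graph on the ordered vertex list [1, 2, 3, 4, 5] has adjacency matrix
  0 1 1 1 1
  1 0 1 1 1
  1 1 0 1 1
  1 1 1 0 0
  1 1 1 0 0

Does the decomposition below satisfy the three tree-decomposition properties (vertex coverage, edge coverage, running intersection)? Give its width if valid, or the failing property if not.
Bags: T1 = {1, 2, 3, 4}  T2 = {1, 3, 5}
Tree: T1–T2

No — edge (2,5) lies in no bag.

A tree decomposition must satisfy three properties: every vertex lies in some bag; for every edge, both endpoints lie together in some bag; and for every vertex, the bags containing it form a connected subtree. Here edge (2,5) lies in no bag, so the decomposition is invalid.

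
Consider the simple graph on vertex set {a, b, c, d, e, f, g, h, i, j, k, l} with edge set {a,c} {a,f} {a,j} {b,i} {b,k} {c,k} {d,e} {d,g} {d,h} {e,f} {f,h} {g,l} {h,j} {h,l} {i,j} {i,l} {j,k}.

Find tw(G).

3

A width-3 tree decomposition is:
Bags: B1 = {d, e, g, l}  B2 = {d, e, h, l}  B3 = {e, f, h, l}  B4 = {f, h, i, l}  B5 = {f, h, i, j}  B6 = {a, f, i, j}  B7 = {a, b, i, j}  B8 = {a, b, j, k}  B9 = {a, b, c, k}
Tree: B1–B2, B2–B3, B3–B4, B4–B5, B5–B6, B6–B7, B7–B8, B8–B9
The largest bag has 4 vertices, giving width 3; this decomposition certifies tw(G) ≤ 3. For the lower bound: the 4 vertex sets {d,e,g}, {l}, {h}, {a,f,i,j} are disjoint, each induces a connected subgraph, and every pair is joined by at least one edge of G. Contracting each set to a single vertex therefore yields K_{4} as a minor, and since treewidth is minor-monotone, tw(G) ≥ tw(K_{4}) = 3. The upper and lower bounds meet at 3, so that is the treewidth.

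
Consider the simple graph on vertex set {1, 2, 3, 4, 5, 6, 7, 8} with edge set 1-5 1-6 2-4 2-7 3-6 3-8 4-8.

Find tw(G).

A width-1 tree decomposition is:
Bags: B1 = {1, 5}  B2 = {1, 6}  B3 = {3, 6}  B4 = {3, 8}  B5 = {4, 8}  B6 = {2, 4}  B7 = {2, 7}
Tree: B1–B2, B2–B3, B3–B4, B4–B5, B5–B6, B6–B7
The largest bag has 2 vertices, giving width 1; this decomposition certifies tw(G) ≤ 1. G has an edge, so its treewidth is at least 1. Combining the bounds, tw(G) = 1.

1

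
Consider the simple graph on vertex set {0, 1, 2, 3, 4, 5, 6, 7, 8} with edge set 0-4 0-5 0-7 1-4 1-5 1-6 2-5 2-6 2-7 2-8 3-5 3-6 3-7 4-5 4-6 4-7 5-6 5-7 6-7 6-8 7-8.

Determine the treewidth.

3

A width-3 tree decomposition is:
Bags: B1 = {2, 5, 6, 7}  B2 = {4, 5, 6, 7}  B3 = {0, 4, 5, 7}  B4 = {3, 5, 6, 7}  B5 = {1, 4, 5, 6}  B6 = {2, 6, 7, 8}
Tree: B1–B2, B2–B3, B2–B4, B2–B5, B1–B6
Each bag holds 4 vertices, so the decomposition has width 3, which upper-bounds the treewidth. For the lower bound, the 4 vertices {2, 6, 7, 8} are pairwise adjacent, and any tree decomposition puts a clique entirely inside one bag — forcing width ≥ 3. Hence tw(G) = 3 exactly.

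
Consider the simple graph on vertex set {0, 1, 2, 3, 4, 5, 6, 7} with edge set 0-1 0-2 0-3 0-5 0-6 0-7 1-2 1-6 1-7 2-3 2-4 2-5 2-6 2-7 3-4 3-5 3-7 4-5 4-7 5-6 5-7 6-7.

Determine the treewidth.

4

A width-4 tree decomposition is:
Bags: B1 = {0, 1, 2, 6, 7}  B2 = {0, 2, 5, 6, 7}  B3 = {0, 2, 3, 5, 7}  B4 = {2, 3, 4, 5, 7}
Tree: B1–B2, B2–B3, B3–B4
Each bag holds 5 vertices, so the decomposition has width 4, which upper-bounds the treewidth. Conversely, {0, 1, 2, 6, 7} is a clique of size 5, and the vertices of any clique must share a bag in every tree decomposition; so some bag has ≥ 5 vertices and tw(G) ≥ 4. Combining the bounds, tw(G) = 4.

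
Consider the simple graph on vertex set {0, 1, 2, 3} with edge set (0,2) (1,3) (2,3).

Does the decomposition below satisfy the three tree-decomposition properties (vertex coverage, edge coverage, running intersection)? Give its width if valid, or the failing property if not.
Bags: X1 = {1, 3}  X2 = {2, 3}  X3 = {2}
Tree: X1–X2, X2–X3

No — vertex 0 appears in no bag.

A tree decomposition must satisfy three properties: every vertex lies in some bag; for every edge, both endpoints lie together in some bag; and for every vertex, the bags containing it form a connected subtree. Here vertex 0 appears in no bag, so the decomposition is invalid.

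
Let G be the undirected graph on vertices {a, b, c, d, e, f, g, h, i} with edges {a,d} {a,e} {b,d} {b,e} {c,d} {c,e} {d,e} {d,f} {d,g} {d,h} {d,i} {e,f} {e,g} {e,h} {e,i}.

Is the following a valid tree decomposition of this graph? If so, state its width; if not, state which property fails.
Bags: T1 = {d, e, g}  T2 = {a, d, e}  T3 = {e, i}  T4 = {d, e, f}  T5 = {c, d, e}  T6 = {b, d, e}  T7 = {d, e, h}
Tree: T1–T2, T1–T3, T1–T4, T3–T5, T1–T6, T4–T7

A tree decomposition must satisfy three properties: every vertex lies in some bag; for every edge, both endpoints lie together in some bag; and for every vertex, the bags containing it form a connected subtree. Here edge (d,i) lies in no bag, so the decomposition is invalid.

No — edge (d,i) lies in no bag.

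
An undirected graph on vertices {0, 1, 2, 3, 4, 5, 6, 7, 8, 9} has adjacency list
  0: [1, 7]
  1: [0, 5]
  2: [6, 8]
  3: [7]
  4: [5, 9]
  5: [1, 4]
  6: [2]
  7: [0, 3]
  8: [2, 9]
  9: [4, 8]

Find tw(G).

1

A width-1 tree decomposition is:
Bags: B1 = {3, 7}  B2 = {0, 7}  B3 = {0, 1}  B4 = {1, 5}  B5 = {4, 5}  B6 = {4, 9}  B7 = {8, 9}  B8 = {2, 8}  B9 = {2, 6}
Tree: B1–B2, B2–B3, B3–B4, B4–B5, B5–B6, B6–B7, B7–B8, B8–B9
Each bag holds 2 vertices, so the decomposition has width 1, which upper-bounds the treewidth. Since G has at least one edge (e.g. 3–7), it is not an edgeless graph, so tw(G) ≥ 1. Hence tw(G) = 1 exactly.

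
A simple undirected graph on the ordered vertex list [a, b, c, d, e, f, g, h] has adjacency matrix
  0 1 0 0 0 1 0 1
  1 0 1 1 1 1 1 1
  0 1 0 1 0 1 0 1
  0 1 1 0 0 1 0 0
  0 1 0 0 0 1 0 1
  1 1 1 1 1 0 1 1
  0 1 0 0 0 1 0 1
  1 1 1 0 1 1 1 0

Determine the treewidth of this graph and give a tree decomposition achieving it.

Treewidth 3.
One such decomposition:
Bags: B1 = {a, b, f, h}  B2 = {b, e, f, h}  B3 = {b, c, f, h}  B4 = {b, f, g, h}  B5 = {b, c, d, f}
Tree: B1–B2, B1–B3, B1–B4, B3–B5

Every bag has size at most 4, so the width is 4 − 1 = 3 and tw(G) ≤ 3. Conversely, {b, c, d, f} is a clique of size 4, and the vertices of any clique must share a bag in every tree decomposition; so some bag has ≥ 4 vertices and tw(G) ≥ 3. Therefore the treewidth is 3.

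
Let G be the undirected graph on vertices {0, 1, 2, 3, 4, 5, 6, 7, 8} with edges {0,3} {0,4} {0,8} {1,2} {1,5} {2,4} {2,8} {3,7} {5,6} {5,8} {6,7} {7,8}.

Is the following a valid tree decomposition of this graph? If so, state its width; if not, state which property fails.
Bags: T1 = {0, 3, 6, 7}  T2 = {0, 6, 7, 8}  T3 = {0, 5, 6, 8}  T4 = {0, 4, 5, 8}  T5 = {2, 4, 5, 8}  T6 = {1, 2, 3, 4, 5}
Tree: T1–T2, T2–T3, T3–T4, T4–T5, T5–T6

No — bags containing vertex 3 are not connected in the tree.

A tree decomposition must satisfy three properties: every vertex lies in some bag; for every edge, both endpoints lie together in some bag; and for every vertex, the bags containing it form a connected subtree. Here bags containing vertex 3 are not connected in the tree, so the decomposition is invalid.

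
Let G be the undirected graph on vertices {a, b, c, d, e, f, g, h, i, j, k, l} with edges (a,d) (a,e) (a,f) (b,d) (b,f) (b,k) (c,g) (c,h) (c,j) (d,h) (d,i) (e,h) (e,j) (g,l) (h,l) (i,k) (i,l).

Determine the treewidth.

3

A width-3 tree decomposition is:
Bags: B1 = {c, e, g, j}  B2 = {c, e, g, h}  B3 = {e, g, h, l}  B4 = {a, e, h, l}  B5 = {a, d, h, l}  B6 = {a, d, i, l}  B7 = {a, d, f, i}  B8 = {b, d, f, i}  B9 = {b, f, i, k}
Tree: B1–B2, B2–B3, B3–B4, B4–B5, B5–B6, B6–B7, B7–B8, B8–B9
Every bag has size at most 4, so the width is 4 − 1 = 3 and tw(G) ≤ 3. For the lower bound: the 4 vertex sets {c,g,j}, {e}, {h}, {a,d,i,l} are disjoint, each induces a connected subgraph, and every pair is joined by at least one edge of G. Contracting each set to a single vertex therefore yields K_{4} as a minor, and since treewidth is minor-monotone, tw(G) ≥ tw(K_{4}) = 3. Therefore the treewidth is 3.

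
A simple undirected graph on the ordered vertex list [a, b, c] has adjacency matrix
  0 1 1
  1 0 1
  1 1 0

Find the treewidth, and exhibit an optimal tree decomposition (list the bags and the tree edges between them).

With just one bag of size 3, the width is 3 − 1 = 2, so tw(G) ≤ 2. Conversely, {a, b, c} is a clique of size 3, and the vertices of any clique must share a bag in every tree decomposition; so some bag has ≥ 3 vertices and tw(G) ≥ 2. The upper and lower bounds meet at 2, so that is the treewidth.

Treewidth 2.
One optimal decomposition is:
Bags: B1 = {a, b, c}
Tree: (single bag)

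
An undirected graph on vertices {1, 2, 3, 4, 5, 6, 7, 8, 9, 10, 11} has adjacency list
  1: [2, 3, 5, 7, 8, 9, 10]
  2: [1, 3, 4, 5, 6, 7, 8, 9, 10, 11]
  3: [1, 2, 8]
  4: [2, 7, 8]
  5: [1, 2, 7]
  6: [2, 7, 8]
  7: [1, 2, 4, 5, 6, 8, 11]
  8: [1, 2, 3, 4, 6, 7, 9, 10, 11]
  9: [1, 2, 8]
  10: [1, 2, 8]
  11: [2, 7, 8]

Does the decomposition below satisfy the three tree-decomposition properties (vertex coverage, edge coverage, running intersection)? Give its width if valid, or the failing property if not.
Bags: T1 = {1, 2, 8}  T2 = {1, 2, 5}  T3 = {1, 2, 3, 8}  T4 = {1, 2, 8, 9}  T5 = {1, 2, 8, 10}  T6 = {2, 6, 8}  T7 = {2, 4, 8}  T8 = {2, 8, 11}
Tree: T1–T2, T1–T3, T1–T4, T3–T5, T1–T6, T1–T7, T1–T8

No — vertex 7 appears in no bag.

A tree decomposition must satisfy three properties: every vertex lies in some bag; for every edge, both endpoints lie together in some bag; and for every vertex, the bags containing it form a connected subtree. Here vertex 7 appears in no bag, so the decomposition is invalid.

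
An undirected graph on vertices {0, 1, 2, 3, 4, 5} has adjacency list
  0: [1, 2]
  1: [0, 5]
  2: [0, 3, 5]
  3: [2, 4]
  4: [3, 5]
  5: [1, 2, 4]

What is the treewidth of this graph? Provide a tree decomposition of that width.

Every bag has size at most 3, so the width is 3 − 1 = 2 and tw(G) ≤ 2. Since 0–1–5–2–0 is a cycle in G, G is not acyclic. Forests are exactly the graphs of treewidth ≤ 1, so tw(G) ≥ 2. Combining the bounds, tw(G) = 2.

Treewidth 2.
Bags: B1 = {0, 1, 2}  B2 = {1, 2, 5}  B3 = {2, 3, 5}  B4 = {3, 4, 5}
Tree: B1–B2, B2–B3, B3–B4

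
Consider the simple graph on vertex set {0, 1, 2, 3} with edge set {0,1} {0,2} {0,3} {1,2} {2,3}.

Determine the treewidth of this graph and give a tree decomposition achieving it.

Treewidth 2.
One optimal decomposition is:
Bags: B1 = {0, 2, 3}  B2 = {0, 1, 2}
Tree: B1–B2

Every bag has size at most 3, so the width is 3 − 1 = 2 and tw(G) ≤ 2. On the other hand G contains the 3-clique {0, 1, 2}. A clique must lie in a single bag of any decomposition, so no decomposition can have width below 2. Hence tw(G) = 2 exactly.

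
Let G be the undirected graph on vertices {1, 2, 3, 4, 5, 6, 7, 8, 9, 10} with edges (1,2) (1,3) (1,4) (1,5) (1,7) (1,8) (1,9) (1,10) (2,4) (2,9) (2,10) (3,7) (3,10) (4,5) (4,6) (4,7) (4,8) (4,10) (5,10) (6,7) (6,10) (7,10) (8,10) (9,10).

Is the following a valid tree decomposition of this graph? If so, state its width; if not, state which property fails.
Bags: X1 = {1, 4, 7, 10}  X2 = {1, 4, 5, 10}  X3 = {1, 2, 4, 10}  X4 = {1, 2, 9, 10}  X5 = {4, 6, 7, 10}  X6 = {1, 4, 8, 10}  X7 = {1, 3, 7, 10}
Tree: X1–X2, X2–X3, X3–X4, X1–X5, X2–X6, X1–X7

Vertex coverage: the bags together contain {1, 2, 3, 4, 5, 6, 7, 8, 9, 10}, the full vertex set. Edge coverage: each edge of G has both endpoints in at least one bag. Running intersection: for every vertex, the bags containing it form a connected subtree. All three properties hold, so this is a valid tree decomposition of width max|bag| − 1 = 3, and hence tw(G) ≤ 3.

Yes; width 3.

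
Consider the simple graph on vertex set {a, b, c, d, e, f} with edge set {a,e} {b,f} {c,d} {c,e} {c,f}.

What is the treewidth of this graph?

A width-1 tree decomposition is:
Bags: B1 = {c, f}  B2 = {b, f}  B3 = {c, e}  B4 = {a, e}  B5 = {c, d}
Tree: B1–B2, B1–B3, B3–B4, B1–B5
The largest bag has 2 vertices, giving width 1; this decomposition certifies tw(G) ≤ 1. Any graph with an edge has treewidth ≥ 1, and G has the edge f–c. Therefore the treewidth is 1.

1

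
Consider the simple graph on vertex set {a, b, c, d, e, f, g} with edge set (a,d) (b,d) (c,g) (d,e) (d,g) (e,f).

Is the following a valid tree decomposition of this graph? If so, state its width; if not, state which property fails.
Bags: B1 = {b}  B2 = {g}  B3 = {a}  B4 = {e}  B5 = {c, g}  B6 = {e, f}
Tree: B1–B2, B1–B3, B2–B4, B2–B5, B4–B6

No — vertex d appears in no bag.

A tree decomposition must satisfy three properties: every vertex lies in some bag; for every edge, both endpoints lie together in some bag; and for every vertex, the bags containing it form a connected subtree. Here vertex d appears in no bag, so the decomposition is invalid.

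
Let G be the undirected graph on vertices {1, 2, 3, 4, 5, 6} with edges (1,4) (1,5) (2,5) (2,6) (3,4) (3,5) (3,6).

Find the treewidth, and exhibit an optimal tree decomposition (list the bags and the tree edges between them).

Every bag has size at most 3, so the width is 3 − 1 = 2 and tw(G) ≤ 2. Since 1–4–3–5–1 is a cycle in G, G is not acyclic. Forests are exactly the graphs of treewidth ≤ 1, so tw(G) ≥ 2. Hence tw(G) = 2 exactly.

Treewidth 2.
One optimal decomposition is:
Bags: B1 = {1, 4, 5}  B2 = {3, 4, 5}  B3 = {2, 3, 5}  B4 = {2, 3, 6}
Tree: B1–B2, B2–B3, B3–B4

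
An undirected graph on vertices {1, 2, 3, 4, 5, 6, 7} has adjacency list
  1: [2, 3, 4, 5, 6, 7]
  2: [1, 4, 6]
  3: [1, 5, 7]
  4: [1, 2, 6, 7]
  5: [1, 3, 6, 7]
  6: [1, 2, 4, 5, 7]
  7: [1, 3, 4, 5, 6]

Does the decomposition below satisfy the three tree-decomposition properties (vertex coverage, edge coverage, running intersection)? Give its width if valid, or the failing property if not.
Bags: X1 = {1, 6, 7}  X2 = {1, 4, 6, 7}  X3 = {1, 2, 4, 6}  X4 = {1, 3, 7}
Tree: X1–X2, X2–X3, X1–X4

No — vertex 5 appears in no bag.

A tree decomposition must satisfy three properties: every vertex lies in some bag; for every edge, both endpoints lie together in some bag; and for every vertex, the bags containing it form a connected subtree. Here vertex 5 appears in no bag, so the decomposition is invalid.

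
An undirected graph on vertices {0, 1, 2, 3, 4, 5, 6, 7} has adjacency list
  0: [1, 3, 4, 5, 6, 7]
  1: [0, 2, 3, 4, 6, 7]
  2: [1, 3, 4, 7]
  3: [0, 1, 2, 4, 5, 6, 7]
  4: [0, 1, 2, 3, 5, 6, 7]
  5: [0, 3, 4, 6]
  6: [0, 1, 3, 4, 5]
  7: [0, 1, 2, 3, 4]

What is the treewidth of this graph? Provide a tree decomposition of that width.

The largest bag has 5 vertices, giving width 4; this decomposition certifies tw(G) ≤ 4. On the other hand G contains the 5-clique {0, 1, 3, 4, 6}. A clique must lie in a single bag of any decomposition, so no decomposition can have width below 4. Hence tw(G) = 4 exactly.

Treewidth 4.
Bags: B1 = {0, 1, 3, 4, 7}  B2 = {0, 1, 3, 4, 6}  B3 = {0, 3, 4, 5, 6}  B4 = {1, 2, 3, 4, 7}
Tree: B1–B2, B2–B3, B1–B4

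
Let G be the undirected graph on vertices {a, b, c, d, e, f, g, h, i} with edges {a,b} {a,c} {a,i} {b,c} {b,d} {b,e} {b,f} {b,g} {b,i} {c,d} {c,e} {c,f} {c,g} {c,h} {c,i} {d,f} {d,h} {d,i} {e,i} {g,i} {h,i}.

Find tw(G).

3

A width-3 tree decomposition is:
Bags: B1 = {b, c, e, i}  B2 = {b, c, g, i}  B3 = {b, c, d, i}  B4 = {b, c, d, f}  B5 = {a, b, c, i}  B6 = {c, d, h, i}
Tree: B1–B2, B1–B3, B3–B4, B1–B5, B3–B6
The largest bag has 4 vertices, giving width 3; this decomposition certifies tw(G) ≤ 3. Conversely, {c, d, h, i} is a clique of size 4, and the vertices of any clique must share a bag in every tree decomposition; so some bag has ≥ 4 vertices and tw(G) ≥ 3. Hence tw(G) = 3 exactly.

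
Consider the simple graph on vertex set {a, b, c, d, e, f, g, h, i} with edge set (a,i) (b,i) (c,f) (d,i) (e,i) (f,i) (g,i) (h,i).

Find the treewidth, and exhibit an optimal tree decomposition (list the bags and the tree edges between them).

Treewidth 1.
One optimal decomposition is:
Bags: B1 = {h, i}  B2 = {f, i}  B3 = {c, f}  B4 = {a, i}  B5 = {b, i}  B6 = {e, i}  B7 = {d, i}  B8 = {g, i}
Tree: B1–B2, B2–B3, B1–B4, B4–B5, B5–B6, B1–B7, B7–B8

Every bag has size at most 2, so the width is 2 − 1 = 1 and tw(G) ≤ 1. Any graph with an edge has treewidth ≥ 1, and G has the edge h–i. Hence tw(G) = 1 exactly.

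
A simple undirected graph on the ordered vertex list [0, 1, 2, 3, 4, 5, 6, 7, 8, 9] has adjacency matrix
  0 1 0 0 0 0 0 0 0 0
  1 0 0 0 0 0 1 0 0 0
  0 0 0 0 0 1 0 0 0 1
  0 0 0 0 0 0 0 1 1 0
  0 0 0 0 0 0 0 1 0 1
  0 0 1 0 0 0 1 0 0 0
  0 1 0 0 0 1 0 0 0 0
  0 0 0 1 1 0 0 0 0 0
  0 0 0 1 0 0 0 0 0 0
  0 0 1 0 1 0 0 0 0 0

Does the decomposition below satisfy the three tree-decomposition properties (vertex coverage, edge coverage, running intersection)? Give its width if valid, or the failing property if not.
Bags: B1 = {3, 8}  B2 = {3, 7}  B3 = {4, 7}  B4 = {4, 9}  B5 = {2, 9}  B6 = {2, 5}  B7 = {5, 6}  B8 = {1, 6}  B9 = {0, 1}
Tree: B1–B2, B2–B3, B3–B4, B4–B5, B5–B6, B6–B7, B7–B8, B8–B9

Vertex coverage: the bags together contain {0, 1, 2, 3, 4, 5, 6, 7, 8, 9}, the full vertex set. Edge coverage: each edge of G has both endpoints in at least one bag. Running intersection: for every vertex, the bags containing it form a connected subtree. All three properties hold, so this is a valid tree decomposition of width max|bag| − 1 = 1, and hence tw(G) ≤ 1.

Yes; width 1.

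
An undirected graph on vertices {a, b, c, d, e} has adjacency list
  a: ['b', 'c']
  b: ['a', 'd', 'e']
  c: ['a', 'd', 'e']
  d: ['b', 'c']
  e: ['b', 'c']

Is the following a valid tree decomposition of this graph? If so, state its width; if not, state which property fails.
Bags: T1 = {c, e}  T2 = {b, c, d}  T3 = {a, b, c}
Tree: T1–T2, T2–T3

No — edge (b,e) lies in no bag.

A tree decomposition must satisfy three properties: every vertex lies in some bag; for every edge, both endpoints lie together in some bag; and for every vertex, the bags containing it form a connected subtree. Here edge (b,e) lies in no bag, so the decomposition is invalid.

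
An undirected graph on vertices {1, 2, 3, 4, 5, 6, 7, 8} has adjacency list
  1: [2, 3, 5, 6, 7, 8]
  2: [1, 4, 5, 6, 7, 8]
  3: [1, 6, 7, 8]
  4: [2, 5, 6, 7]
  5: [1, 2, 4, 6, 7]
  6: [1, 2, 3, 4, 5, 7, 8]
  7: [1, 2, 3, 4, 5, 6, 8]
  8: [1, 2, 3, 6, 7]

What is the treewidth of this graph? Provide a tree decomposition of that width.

Every bag has size at most 5, so the width is 5 − 1 = 4 and tw(G) ≤ 4. For the lower bound, the 5 vertices {1, 2, 6, 7, 8} are pairwise adjacent, and any tree decomposition puts a clique entirely inside one bag — forcing width ≥ 4. Therefore the treewidth is 4.

Treewidth 4.
Bags: B1 = {1, 2, 5, 6, 7}  B2 = {2, 4, 5, 6, 7}  B3 = {1, 2, 6, 7, 8}  B4 = {1, 3, 6, 7, 8}
Tree: B1–B2, B1–B3, B3–B4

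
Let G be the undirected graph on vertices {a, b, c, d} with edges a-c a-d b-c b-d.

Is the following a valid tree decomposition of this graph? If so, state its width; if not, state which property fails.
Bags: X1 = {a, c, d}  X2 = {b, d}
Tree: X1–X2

A tree decomposition must satisfy three properties: every vertex lies in some bag; for every edge, both endpoints lie together in some bag; and for every vertex, the bags containing it form a connected subtree. Here edge (c,b) lies in no bag, so the decomposition is invalid.

No — edge (c,b) lies in no bag.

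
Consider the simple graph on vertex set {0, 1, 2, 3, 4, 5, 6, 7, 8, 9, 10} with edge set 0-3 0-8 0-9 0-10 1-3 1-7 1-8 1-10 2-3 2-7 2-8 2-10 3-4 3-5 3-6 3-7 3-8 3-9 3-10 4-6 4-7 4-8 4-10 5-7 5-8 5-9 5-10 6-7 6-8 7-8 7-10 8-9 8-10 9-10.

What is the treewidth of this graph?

A width-4 tree decomposition is:
Bags: B1 = {1, 3, 7, 8, 10}  B2 = {3, 4, 7, 8, 10}  B3 = {3, 5, 7, 8, 10}  B4 = {2, 3, 7, 8, 10}  B5 = {3, 4, 6, 7, 8}  B6 = {3, 5, 8, 9, 10}  B7 = {0, 3, 8, 9, 10}
Tree: B1–B2, B1–B3, B1–B4, B2–B5, B3–B6, B6–B7
Every bag has size at most 5, so the width is 5 − 1 = 4 and tw(G) ≤ 4. Conversely, {0, 3, 8, 9, 10} is a clique of size 5, and the vertices of any clique must share a bag in every tree decomposition; so some bag has ≥ 5 vertices and tw(G) ≥ 4. Therefore the treewidth is 4.

4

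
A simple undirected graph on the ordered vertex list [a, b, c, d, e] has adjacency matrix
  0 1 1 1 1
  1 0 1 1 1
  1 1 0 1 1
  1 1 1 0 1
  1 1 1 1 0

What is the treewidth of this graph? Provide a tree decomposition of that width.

With just one bag of size 5, the width is 5 − 1 = 4, so tw(G) ≤ 4. Conversely, {a, b, c, d, e} is a clique of size 5, and the vertices of any clique must share a bag in every tree decomposition; so some bag has ≥ 5 vertices and tw(G) ≥ 4. Therefore the treewidth is 4.

Treewidth 4.
One such decomposition:
Bags: B1 = {a, b, c, d, e}
Tree: (single bag)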